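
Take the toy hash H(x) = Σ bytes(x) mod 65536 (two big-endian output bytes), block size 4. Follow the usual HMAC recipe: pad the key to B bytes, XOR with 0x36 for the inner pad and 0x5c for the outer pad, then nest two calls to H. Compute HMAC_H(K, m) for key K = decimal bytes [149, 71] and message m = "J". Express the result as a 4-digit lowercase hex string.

0267

Key decimal bytes [149, 71] = 95 47 is 2 bytes ≤ B = 4; zero-pad to 4 bytes: K' = 95 47 00 00.
K' ⊕ ipad = a3 71 36 36.  K' ⊕ opad = c9 1b 5c 5c.
Inner input = (K'⊕ipad) ∥ m = a3 71 36 36 ∥ 4a.
Inner hash: sum = 163+113+54+54+74 = 458 → 01 ca.
Outer input = (K'⊕opad) ∥ inner = c9 1b 5c 5c ∥ 01 ca.
Outer hash (tag): sum = 201+27+92+92+1+202 = 615 → 02 67.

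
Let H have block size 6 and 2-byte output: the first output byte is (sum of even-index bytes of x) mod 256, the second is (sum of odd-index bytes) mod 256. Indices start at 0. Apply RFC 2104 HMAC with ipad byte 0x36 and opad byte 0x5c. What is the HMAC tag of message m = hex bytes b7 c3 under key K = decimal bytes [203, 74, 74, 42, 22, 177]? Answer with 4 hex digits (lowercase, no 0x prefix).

Key decimal bytes [203, 74, 74, 42, 22, 177] = cb 4a 4a 2a 16 b1 is exactly B = 6 bytes: K' = cb 4a 4a 2a 16 b1.
K' ⊕ ipad = fd 7c 7c 1c 20 87.  K' ⊕ opad = 97 16 16 76 4a ed.
Inner input = (K'⊕ipad) ∥ m = fd 7c 7c 1c 20 87 ∥ b7 c3.
Inner hash: even-index sum = 592 mod 256 = 80; odd-index sum = 482 mod 256 = 226 → 50 e2.
Outer input = (K'⊕opad) ∥ inner = 97 16 16 76 4a ed ∥ 50 e2.
Outer hash (tag): even-index sum = 327 mod 256 = 71; odd-index sum = 603 mod 256 = 91 → 47 5b.

475b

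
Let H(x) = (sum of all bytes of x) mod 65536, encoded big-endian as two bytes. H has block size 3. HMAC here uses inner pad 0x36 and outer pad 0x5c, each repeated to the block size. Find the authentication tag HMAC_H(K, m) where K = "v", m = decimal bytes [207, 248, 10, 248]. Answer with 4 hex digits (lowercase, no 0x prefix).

015a

Key "v" = 76 is 1 byte ≤ B = 3; zero-pad to 3 bytes: K' = 76 00 00.
K' ⊕ ipad = 40 36 36.  K' ⊕ opad = 2a 5c 5c.
Inner input = (K'⊕ipad) ∥ m = 40 36 36 ∥ cf f8 0a f8.
Inner hash: sum = 64+54+54+207+248+10+248 = 885 → 03 75.
Outer input = (K'⊕opad) ∥ inner = 2a 5c 5c ∥ 03 75.
Outer hash (tag): sum = 42+92+92+3+117 = 346 → 01 5a.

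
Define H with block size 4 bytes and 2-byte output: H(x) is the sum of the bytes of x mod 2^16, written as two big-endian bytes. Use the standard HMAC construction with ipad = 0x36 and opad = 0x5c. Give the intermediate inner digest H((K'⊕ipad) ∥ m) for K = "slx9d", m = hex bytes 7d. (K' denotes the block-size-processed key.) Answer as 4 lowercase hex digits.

01e2

Key "slx9d" = 73 6c 78 39 64 is 5 bytes > B = 4, so hash it first: H(key) = 01 f4, then zero-pad to 4 bytes: K' = 01 f4 00 00.
K' ⊕ ipad = 37 c2 36 36.
Inner input = 37 c2 36 36 ∥ 7d.
Inner hash: sum = 55+194+54+54+125 = 482 → 01 e2.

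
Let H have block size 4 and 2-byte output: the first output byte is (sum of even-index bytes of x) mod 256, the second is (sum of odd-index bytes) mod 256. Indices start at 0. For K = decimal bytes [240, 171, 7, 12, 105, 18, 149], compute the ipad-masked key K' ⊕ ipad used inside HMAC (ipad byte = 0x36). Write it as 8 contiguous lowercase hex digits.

c3ff3636

Key decimal bytes [240, 171, 7, 12, 105, 18, 149] = f0 ab 07 0c 69 12 95 is 7 bytes > B = 4, so hash it first: H(key) = f5 c9, then zero-pad to 4 bytes: K' = f5 c9 00 00.
XOR each byte with 0x36: f5⊕36=c3, c9⊕36=ff, 00⊕36=36, 00⊕36=36.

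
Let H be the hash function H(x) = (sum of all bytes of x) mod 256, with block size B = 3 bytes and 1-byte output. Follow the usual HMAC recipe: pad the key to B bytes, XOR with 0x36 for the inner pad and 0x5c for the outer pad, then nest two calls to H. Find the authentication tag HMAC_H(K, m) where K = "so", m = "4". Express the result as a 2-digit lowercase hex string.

Key "so" = 73 6f is 2 bytes ≤ B = 3; zero-pad to 3 bytes: K' = 73 6f 00.
K' ⊕ ipad = 45 59 36.  K' ⊕ opad = 2f 33 5c.
Inner input = (K'⊕ipad) ∥ m = 45 59 36 ∥ 34.
Inner hash: sum = 69+89+54+52 = 264; mod 256 = 8 → 08.
Outer input = (K'⊕opad) ∥ inner = 2f 33 5c ∥ 08.
Outer hash (tag): sum = 47+51+92+8 = 198 → c6.

c6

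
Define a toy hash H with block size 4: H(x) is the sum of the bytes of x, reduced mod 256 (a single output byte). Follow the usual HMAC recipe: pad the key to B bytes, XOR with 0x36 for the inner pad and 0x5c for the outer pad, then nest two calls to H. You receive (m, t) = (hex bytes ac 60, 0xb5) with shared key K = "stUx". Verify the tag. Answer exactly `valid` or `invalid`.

invalid

Key "stUx" = 73 74 55 78 is exactly B = 4 bytes: K' = 73 74 55 78.
K' ⊕ ipad = 45 42 63 4e; K' ⊕ opad = 2f 28 09 24.
Inner hash: sum = 69+66+99+78+172+96 = 580; mod 256 = 68 → 44.
Outer hash (recomputed tag): sum = 47+40+9+36+68 = 200 → c8.
Recomputed tag = c8; claimed = b5 → mismatch.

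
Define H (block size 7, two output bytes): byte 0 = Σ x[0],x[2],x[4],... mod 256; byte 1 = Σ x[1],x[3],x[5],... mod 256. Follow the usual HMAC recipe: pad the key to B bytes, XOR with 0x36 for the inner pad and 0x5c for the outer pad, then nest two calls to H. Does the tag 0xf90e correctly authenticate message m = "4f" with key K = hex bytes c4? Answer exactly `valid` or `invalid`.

Key hex bytes c4 is 1 byte ≤ B = 7; zero-pad to 7 bytes: K' = c4 00 00 00 00 00 00.
K' ⊕ ipad = f2 36 36 36 36 36 36; K' ⊕ opad = 98 5c 5c 5c 5c 5c 5c.
Inner hash: even-index sum = 506 mod 256 = 250; odd-index sum = 214 mod 256 = 214 → fa d6.
Outer hash (recomputed tag): even-index sum = 642 mod 256 = 130; odd-index sum = 526 mod 256 = 14 → 82 0e.
Recomputed tag = 820e; claimed = f90e → mismatch.

invalid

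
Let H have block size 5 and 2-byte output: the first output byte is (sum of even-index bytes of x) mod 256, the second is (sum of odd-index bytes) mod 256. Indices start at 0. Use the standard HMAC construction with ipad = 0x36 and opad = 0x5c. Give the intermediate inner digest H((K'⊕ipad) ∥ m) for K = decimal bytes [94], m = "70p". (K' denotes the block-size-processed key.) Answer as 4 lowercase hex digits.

Key decimal bytes [94] = 5e is 1 byte ≤ B = 5; zero-pad to 5 bytes: K' = 5e 00 00 00 00.
K' ⊕ ipad = 68 36 36 36 36.
Inner input = 68 36 36 36 36 ∥ 37 30 70.
Inner hash: even-index sum = 260 mod 256 = 4; odd-index sum = 275 mod 256 = 19 → 04 13.

0413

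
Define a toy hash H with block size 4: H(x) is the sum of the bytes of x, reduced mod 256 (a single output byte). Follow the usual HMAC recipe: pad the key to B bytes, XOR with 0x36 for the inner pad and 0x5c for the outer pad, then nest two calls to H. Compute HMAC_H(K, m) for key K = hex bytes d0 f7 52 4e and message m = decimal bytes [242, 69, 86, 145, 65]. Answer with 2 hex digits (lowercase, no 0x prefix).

Key hex bytes d0 f7 52 4e is exactly B = 4 bytes: K' = d0 f7 52 4e.
K' ⊕ ipad = e6 c1 64 78.  K' ⊕ opad = 8c ab 0e 12.
Inner input = (K'⊕ipad) ∥ m = e6 c1 64 78 ∥ f2 45 56 91 41.
Inner hash: sum = 230+193+100+120+242+69+86+145+65 = 1250; mod 256 = 226 → e2.
Outer input = (K'⊕opad) ∥ inner = 8c ab 0e 12 ∥ e2.
Outer hash (tag): sum = 140+171+14+18+226 = 569; mod 256 = 57 → 39.

39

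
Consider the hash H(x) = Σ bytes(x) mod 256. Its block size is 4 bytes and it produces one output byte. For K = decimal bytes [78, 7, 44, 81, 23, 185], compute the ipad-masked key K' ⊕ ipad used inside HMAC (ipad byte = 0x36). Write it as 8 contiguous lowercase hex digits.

Key decimal bytes [78, 7, 44, 81, 23, 185] = 4e 07 2c 51 17 b9 is 6 bytes > B = 4, so hash it first: H(key) = a2, then zero-pad to 4 bytes: K' = a2 00 00 00.
XOR each byte with 0x36: a2⊕36=94, 00⊕36=36, 00⊕36=36, 00⊕36=36.

94363636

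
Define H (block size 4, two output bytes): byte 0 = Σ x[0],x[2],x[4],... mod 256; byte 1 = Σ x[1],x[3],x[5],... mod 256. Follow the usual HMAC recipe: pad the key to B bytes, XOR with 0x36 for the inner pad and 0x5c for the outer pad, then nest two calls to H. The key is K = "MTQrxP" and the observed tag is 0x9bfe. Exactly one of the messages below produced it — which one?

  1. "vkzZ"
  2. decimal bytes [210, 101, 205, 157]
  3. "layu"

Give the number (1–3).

Key "MTQrxP" = 4d 54 51 72 78 50 is 6 bytes > B = 4, so hash it first: H(key) = 16 16, then zero-pad to 4 bytes: K' = 16 16 00 00.
K' ⊕ ipad = 20 20 36 36; K' ⊕ opad = 4a 4a 5c 5c.
m1: inner = H(20 20 36 36 76 6b 7a 5a) = 46 1b; tag = H(4a 4a 5c 5c 46 1b) = ecc1
m2: inner = H(20 20 36 36 d2 65 cd 9d) = f5 58; tag = H(4a 4a 5c 5c f5 58) = 9bfe ← matches
m3: inner = H(20 20 36 36 6c 61 79 75) = 3b 2c; tag = H(4a 4a 5c 5c 3b 2c) = e1d2

2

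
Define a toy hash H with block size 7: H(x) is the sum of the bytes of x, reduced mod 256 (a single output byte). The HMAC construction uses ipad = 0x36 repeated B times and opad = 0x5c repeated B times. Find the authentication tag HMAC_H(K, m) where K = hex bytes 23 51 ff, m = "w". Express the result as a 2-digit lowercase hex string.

33

Key hex bytes 23 51 ff is 3 bytes ≤ B = 7; zero-pad to 7 bytes: K' = 23 51 ff 00 00 00 00.
K' ⊕ ipad = 15 67 c9 36 36 36 36.  K' ⊕ opad = 7f 0d a3 5c 5c 5c 5c.
Inner input = (K'⊕ipad) ∥ m = 15 67 c9 36 36 36 36 ∥ 77.
Inner hash: sum = 21+103+201+54+54+54+54+119 = 660; mod 256 = 148 → 94.
Outer input = (K'⊕opad) ∥ inner = 7f 0d a3 5c 5c 5c 5c ∥ 94.
Outer hash (tag): sum = 127+13+163+92+92+92+92+148 = 819; mod 256 = 51 → 33.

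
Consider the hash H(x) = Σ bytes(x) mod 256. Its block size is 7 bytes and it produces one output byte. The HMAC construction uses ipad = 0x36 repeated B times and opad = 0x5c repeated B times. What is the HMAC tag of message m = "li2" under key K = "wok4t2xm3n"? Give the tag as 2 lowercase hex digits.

Key "wok4t2xm3n" = 77 6f 6b 34 74 32 78 6d 33 6e is 10 bytes > B = 7, so hash it first: H(key) = b1, then zero-pad to 7 bytes: K' = b1 00 00 00 00 00 00.
K' ⊕ ipad = 87 36 36 36 36 36 36.  K' ⊕ opad = ed 5c 5c 5c 5c 5c 5c.
Inner input = (K'⊕ipad) ∥ m = 87 36 36 36 36 36 36 ∥ 6c 69 32.
Inner hash: sum = 135+54+54+54+54+54+54+108+105+50 = 722; mod 256 = 210 → d2.
Outer input = (K'⊕opad) ∥ inner = ed 5c 5c 5c 5c 5c 5c ∥ d2.
Outer hash (tag): sum = 237+92+92+92+92+92+92+210 = 999; mod 256 = 231 → e7.

e7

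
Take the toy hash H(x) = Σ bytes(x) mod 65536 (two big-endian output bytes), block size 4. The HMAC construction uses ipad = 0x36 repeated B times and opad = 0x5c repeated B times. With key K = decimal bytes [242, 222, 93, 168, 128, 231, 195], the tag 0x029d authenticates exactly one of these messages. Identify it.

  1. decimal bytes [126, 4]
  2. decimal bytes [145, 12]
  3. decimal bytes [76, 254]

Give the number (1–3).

Key decimal bytes [242, 222, 93, 168, 128, 231, 195] = f2 de 5d a8 80 e7 c3 is 7 bytes > B = 4, so hash it first: H(key) = 04 ff, then zero-pad to 4 bytes: K' = 04 ff 00 00.
K' ⊕ ipad = 32 c9 36 36; K' ⊕ opad = 58 a3 5c 5c.
m1: inner = H(32 c9 36 36 7e 04) = 01 e9; tag = H(58 a3 5c 5c 01 e9) = 029d ← matches
m2: inner = H(32 c9 36 36 91 0c) = 02 04; tag = H(58 a3 5c 5c 02 04) = 01b9
m3: inner = H(32 c9 36 36 4c fe) = 02 b1; tag = H(58 a3 5c 5c 02 b1) = 0266

1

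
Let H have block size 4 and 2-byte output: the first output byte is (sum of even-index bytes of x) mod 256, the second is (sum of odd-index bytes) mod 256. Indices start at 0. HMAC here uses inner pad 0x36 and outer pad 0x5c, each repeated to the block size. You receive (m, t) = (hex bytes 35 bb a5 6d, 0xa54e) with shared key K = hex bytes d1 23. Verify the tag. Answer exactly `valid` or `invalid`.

Key hex bytes d1 23 is 2 bytes ≤ B = 4; zero-pad to 4 bytes: K' = d1 23 00 00.
K' ⊕ ipad = e7 15 36 36; K' ⊕ opad = 8d 7f 5c 5c.
Inner hash: even-index sum = 503 mod 256 = 247; odd-index sum = 371 mod 256 = 115 → f7 73.
Outer hash (recomputed tag): even-index sum = 480 mod 256 = 224; odd-index sum = 334 mod 256 = 78 → e0 4e.
Recomputed tag = e04e; claimed = a54e → mismatch.

invalid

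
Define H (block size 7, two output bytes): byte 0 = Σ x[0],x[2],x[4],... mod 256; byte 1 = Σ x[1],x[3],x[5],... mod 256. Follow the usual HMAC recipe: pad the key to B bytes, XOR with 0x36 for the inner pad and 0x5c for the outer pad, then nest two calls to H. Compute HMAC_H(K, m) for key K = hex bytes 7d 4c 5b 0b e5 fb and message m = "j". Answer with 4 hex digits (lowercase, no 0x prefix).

Key hex bytes 7d 4c 5b 0b e5 fb is 6 bytes ≤ B = 7; zero-pad to 7 bytes: K' = 7d 4c 5b 0b e5 fb 00.
K' ⊕ ipad = 4b 7a 6d 3d d3 cd 36.  K' ⊕ opad = 21 10 07 57 b9 a7 5c.
Inner input = (K'⊕ipad) ∥ m = 4b 7a 6d 3d d3 cd 36 ∥ 6a.
Inner hash: even-index sum = 449 mod 256 = 193; odd-index sum = 494 mod 256 = 238 → c1 ee.
Outer input = (K'⊕opad) ∥ inner = 21 10 07 57 b9 a7 5c ∥ c1 ee.
Outer hash (tag): even-index sum = 555 mod 256 = 43; odd-index sum = 463 mod 256 = 207 → 2b cf.

2bcf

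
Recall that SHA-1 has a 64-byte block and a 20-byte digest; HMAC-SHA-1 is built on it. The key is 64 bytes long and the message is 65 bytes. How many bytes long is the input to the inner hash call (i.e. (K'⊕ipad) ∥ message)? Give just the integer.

Key is 64 ≤ 64 bytes, zero-padded: |K'| = 64.
Inner input = (K'⊕ipad) ∥ m → 64 + 65 = 129 bytes.

129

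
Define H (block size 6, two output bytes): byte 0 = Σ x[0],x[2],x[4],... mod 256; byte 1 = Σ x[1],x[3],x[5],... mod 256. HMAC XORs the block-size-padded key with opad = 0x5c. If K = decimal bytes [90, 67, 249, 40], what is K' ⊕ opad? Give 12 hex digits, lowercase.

Key decimal bytes [90, 67, 249, 40] = 5a 43 f9 28 is 4 bytes ≤ B = 6; zero-pad to 6 bytes: K' = 5a 43 f9 28 00 00.
XOR each byte with 0x5c: 5a⊕5c=06, 43⊕5c=1f, f9⊕5c=a5, 28⊕5c=74, 00⊕5c=5c, 00⊕5c=5c.

061fa5745c5c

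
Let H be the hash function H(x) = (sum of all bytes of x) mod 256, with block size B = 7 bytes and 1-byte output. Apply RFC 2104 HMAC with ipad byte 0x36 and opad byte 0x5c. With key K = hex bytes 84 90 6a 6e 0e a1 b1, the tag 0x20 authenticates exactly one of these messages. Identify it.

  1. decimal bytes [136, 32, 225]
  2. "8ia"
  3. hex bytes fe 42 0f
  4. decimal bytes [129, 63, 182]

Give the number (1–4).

Key hex bytes 84 90 6a 6e 0e a1 b1 is exactly B = 7 bytes: K' = 84 90 6a 6e 0e a1 b1.
K' ⊕ ipad = b2 a6 5c 58 38 97 87; K' ⊕ opad = d8 cc 36 32 52 fd ed.
m1: inner = H(b2 a6 5c 58 38 97 87 88 20 e1) = eb; tag = H(d8 cc 36 32 52 fd ed eb) = 33
m2: inner = H(b2 a6 5c 58 38 97 87 38 69 61) = 64; tag = H(d8 cc 36 32 52 fd ed 64) = ac
m3: inner = H(b2 a6 5c 58 38 97 87 fe 42 0f) = b1; tag = H(d8 cc 36 32 52 fd ed b1) = f9
m4: inner = H(b2 a6 5c 58 38 97 87 81 3f b6) = d8; tag = H(d8 cc 36 32 52 fd ed d8) = 20 ← matches

4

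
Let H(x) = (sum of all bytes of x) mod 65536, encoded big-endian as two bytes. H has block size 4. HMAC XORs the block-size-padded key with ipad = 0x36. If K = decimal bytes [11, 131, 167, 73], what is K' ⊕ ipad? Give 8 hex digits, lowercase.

3db5917f

Key decimal bytes [11, 131, 167, 73] = 0b 83 a7 49 is exactly B = 4 bytes: K' = 0b 83 a7 49.
XOR each byte with 0x36: 0b⊕36=3d, 83⊕36=b5, a7⊕36=91, 49⊕36=7f.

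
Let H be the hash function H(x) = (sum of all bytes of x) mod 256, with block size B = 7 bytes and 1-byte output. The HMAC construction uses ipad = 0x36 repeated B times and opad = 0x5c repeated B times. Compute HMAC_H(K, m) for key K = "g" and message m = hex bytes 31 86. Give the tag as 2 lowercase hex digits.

Key "g" = 67 is 1 byte ≤ B = 7; zero-pad to 7 bytes: K' = 67 00 00 00 00 00 00.
K' ⊕ ipad = 51 36 36 36 36 36 36.  K' ⊕ opad = 3b 5c 5c 5c 5c 5c 5c.
Inner input = (K'⊕ipad) ∥ m = 51 36 36 36 36 36 36 ∥ 31 86.
Inner hash: sum = 81+54+54+54+54+54+54+49+134 = 588; mod 256 = 76 → 4c.
Outer input = (K'⊕opad) ∥ inner = 3b 5c 5c 5c 5c 5c 5c ∥ 4c.
Outer hash (tag): sum = 59+92+92+92+92+92+92+76 = 687; mod 256 = 175 → af.

af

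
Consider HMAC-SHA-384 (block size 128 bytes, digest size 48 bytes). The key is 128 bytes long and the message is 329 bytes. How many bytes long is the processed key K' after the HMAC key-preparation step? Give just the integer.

128

Key is 128 ≤ 128 bytes, zero-padded: |K'| = 128.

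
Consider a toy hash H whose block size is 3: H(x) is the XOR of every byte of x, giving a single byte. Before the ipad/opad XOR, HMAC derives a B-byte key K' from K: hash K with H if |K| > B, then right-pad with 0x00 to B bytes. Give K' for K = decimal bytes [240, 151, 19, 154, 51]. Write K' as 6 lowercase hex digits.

dd0000

|K| = 5 > B = 3, so first hash the key.
H(K): XOR f0⊕97⊕13⊕9a⊕33 = dd.
Zero-pad H(K) = dd to 3 bytes: K' = dd 00 00.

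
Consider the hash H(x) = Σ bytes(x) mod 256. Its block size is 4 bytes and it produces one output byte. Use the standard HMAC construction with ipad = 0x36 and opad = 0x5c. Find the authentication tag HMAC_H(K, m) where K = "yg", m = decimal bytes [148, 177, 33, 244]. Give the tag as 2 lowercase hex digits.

Key "yg" = 79 67 is 2 bytes ≤ B = 4; zero-pad to 4 bytes: K' = 79 67 00 00.
K' ⊕ ipad = 4f 51 36 36.  K' ⊕ opad = 25 3b 5c 5c.
Inner input = (K'⊕ipad) ∥ m = 4f 51 36 36 ∥ 94 b1 21 f4.
Inner hash: sum = 79+81+54+54+148+177+33+244 = 870; mod 256 = 102 → 66.
Outer input = (K'⊕opad) ∥ inner = 25 3b 5c 5c ∥ 66.
Outer hash (tag): sum = 37+59+92+92+102 = 382; mod 256 = 126 → 7e.

7e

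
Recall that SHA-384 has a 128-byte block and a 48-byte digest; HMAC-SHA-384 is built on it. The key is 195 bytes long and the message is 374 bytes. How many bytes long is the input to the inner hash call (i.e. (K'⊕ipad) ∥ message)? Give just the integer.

Key is 195 > 128 bytes, so it is hashed to 48 bytes then zero-padded to 128: |K'| = 128.
Inner input = (K'⊕ipad) ∥ m → 128 + 374 = 502 bytes.

502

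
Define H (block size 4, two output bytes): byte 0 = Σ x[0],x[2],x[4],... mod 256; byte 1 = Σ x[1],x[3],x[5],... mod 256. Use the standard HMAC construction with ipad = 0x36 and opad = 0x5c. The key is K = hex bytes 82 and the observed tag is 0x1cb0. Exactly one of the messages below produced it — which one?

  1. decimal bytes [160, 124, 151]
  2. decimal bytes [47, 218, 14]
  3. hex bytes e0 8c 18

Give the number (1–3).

3

Key hex bytes 82 is 1 byte ≤ B = 4; zero-pad to 4 bytes: K' = 82 00 00 00.
K' ⊕ ipad = b4 36 36 36; K' ⊕ opad = de 5c 5c 5c.
m1: inner = H(b4 36 36 36 a0 7c 97) = 21 e8; tag = H(de 5c 5c 5c 21 e8) = 5ba0
m2: inner = H(b4 36 36 36 2f da 0e) = 27 46; tag = H(de 5c 5c 5c 27 46) = 61fe
m3: inner = H(b4 36 36 36 e0 8c 18) = e2 f8; tag = H(de 5c 5c 5c e2 f8) = 1cb0 ← matches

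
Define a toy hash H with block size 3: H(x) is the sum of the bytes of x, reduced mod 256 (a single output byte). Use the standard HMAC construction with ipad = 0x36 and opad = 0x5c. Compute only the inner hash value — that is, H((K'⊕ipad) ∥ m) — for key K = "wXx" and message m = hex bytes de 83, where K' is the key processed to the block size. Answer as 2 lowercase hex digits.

5e

Key "wXx" = 77 58 78 is exactly B = 3 bytes: K' = 77 58 78.
K' ⊕ ipad = 41 6e 4e.
Inner input = 41 6e 4e ∥ de 83.
Inner hash: sum = 65+110+78+222+131 = 606; mod 256 = 94 → 5e.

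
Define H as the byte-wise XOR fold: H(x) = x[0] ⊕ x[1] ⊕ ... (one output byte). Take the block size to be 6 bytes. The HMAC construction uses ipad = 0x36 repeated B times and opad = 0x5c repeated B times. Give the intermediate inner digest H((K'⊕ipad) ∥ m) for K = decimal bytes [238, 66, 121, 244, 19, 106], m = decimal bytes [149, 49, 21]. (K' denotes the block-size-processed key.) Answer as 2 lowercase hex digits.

e9

Key decimal bytes [238, 66, 121, 244, 19, 106] = ee 42 79 f4 13 6a is exactly B = 6 bytes: K' = ee 42 79 f4 13 6a.
K' ⊕ ipad = d8 74 4f c2 25 5c.
Inner input = d8 74 4f c2 25 5c ∥ 95 31 15.
Inner hash: XOR d8⊕74⊕4f⊕c2⊕25⊕5c⊕95⊕31⊕15 = e9.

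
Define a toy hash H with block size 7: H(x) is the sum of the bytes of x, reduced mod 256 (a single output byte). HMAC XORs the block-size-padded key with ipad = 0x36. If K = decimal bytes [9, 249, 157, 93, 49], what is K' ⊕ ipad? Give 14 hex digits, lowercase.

Key decimal bytes [9, 249, 157, 93, 49] = 09 f9 9d 5d 31 is 5 bytes ≤ B = 7; zero-pad to 7 bytes: K' = 09 f9 9d 5d 31 00 00.
XOR each byte with 0x36: 09⊕36=3f, f9⊕36=cf, 9d⊕36=ab, 5d⊕36=6b, 31⊕36=07, 00⊕36=36, 00⊕36=36.

3fcfab6b073636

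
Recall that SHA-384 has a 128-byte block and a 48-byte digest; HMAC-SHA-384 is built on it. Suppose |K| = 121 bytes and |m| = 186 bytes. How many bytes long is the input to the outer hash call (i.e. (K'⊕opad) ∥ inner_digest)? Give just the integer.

176

Key is 121 ≤ 128 bytes, zero-padded: |K'| = 128.
Outer input = (K'⊕opad) ∥ H(inner) → 128 + 48 = 176 bytes.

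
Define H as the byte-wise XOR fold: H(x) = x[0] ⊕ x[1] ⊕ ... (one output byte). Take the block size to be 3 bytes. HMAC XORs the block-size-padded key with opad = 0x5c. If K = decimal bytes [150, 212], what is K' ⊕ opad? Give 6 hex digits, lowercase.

ca885c

Key decimal bytes [150, 212] = 96 d4 is 2 bytes ≤ B = 3; zero-pad to 3 bytes: K' = 96 d4 00.
XOR each byte with 0x5c: 96⊕5c=ca, d4⊕5c=88, 00⊕5c=5c.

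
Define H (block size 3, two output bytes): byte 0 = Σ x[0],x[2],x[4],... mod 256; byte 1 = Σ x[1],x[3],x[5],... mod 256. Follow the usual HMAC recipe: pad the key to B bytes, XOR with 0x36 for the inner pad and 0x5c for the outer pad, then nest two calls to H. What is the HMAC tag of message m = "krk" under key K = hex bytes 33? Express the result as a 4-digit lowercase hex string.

Key hex bytes 33 is 1 byte ≤ B = 3; zero-pad to 3 bytes: K' = 33 00 00.
K' ⊕ ipad = 05 36 36.  K' ⊕ opad = 6f 5c 5c.
Inner input = (K'⊕ipad) ∥ m = 05 36 36 ∥ 6b 72 6b.
Inner hash: even-index sum = 173 mod 256 = 173; odd-index sum = 268 mod 256 = 12 → ad 0c.
Outer input = (K'⊕opad) ∥ inner = 6f 5c 5c ∥ ad 0c.
Outer hash (tag): even-index sum = 215 mod 256 = 215; odd-index sum = 265 mod 256 = 9 → d7 09.

d709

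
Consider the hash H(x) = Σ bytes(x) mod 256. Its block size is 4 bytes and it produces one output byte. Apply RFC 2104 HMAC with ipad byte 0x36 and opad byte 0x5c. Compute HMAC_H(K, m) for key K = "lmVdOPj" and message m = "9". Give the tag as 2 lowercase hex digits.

59

Key "lmVdOPj" = 6c 6d 56 64 4f 50 6a is 7 bytes > B = 4, so hash it first: H(key) = 9c, then zero-pad to 4 bytes: K' = 9c 00 00 00.
K' ⊕ ipad = aa 36 36 36.  K' ⊕ opad = c0 5c 5c 5c.
Inner input = (K'⊕ipad) ∥ m = aa 36 36 36 ∥ 39.
Inner hash: sum = 170+54+54+54+57 = 389; mod 256 = 133 → 85.
Outer input = (K'⊕opad) ∥ inner = c0 5c 5c 5c ∥ 85.
Outer hash (tag): sum = 192+92+92+92+133 = 601; mod 256 = 89 → 59.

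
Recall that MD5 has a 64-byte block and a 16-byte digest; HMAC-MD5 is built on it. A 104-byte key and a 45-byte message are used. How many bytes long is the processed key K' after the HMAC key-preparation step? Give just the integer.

Key is 104 > 64 bytes, so it is hashed to 16 bytes then zero-padded to 64: |K'| = 64.

64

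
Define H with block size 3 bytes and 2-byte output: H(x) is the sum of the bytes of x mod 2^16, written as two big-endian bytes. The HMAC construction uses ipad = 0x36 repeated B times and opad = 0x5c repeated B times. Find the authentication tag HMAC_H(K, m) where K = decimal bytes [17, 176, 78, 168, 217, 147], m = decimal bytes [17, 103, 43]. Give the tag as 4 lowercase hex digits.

015e

Key decimal bytes [17, 176, 78, 168, 217, 147] = 11 b0 4e a8 d9 93 is 6 bytes > B = 3, so hash it first: H(key) = 03 23, then zero-pad to 3 bytes: K' = 03 23 00.
K' ⊕ ipad = 35 15 36.  K' ⊕ opad = 5f 7f 5c.
Inner input = (K'⊕ipad) ∥ m = 35 15 36 ∥ 11 67 2b.
Inner hash: sum = 53+21+54+17+103+43 = 291 → 01 23.
Outer input = (K'⊕opad) ∥ inner = 5f 7f 5c ∥ 01 23.
Outer hash (tag): sum = 95+127+92+1+35 = 350 → 01 5e.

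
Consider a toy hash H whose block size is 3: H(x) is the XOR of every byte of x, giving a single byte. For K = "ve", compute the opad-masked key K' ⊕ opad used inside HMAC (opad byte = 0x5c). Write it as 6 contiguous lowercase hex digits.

2a395c

Key "ve" = 76 65 is 2 bytes ≤ B = 3; zero-pad to 3 bytes: K' = 76 65 00.
XOR each byte with 0x5c: 76⊕5c=2a, 65⊕5c=39, 00⊕5c=5c.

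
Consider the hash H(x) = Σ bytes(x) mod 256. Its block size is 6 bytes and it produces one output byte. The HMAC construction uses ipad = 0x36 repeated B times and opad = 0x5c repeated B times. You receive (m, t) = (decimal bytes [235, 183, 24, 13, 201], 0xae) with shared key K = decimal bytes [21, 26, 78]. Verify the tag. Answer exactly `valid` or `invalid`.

Key decimal bytes [21, 26, 78] = 15 1a 4e is 3 bytes ≤ B = 6; zero-pad to 6 bytes: K' = 15 1a 4e 00 00 00.
K' ⊕ ipad = 23 2c 78 36 36 36; K' ⊕ opad = 49 46 12 5c 5c 5c.
Inner hash: sum = 35+44+120+54+54+54+235+183+24+13+201 = 1017; mod 256 = 249 → f9.
Outer hash (recomputed tag): sum = 73+70+18+92+92+92+249 = 686; mod 256 = 174 → ae.
Recomputed tag = ae; claimed = ae → match.

valid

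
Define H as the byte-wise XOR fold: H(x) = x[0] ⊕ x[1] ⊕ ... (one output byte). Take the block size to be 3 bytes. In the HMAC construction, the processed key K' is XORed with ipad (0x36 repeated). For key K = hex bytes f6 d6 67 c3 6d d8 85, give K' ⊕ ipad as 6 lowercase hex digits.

823636

Key hex bytes f6 d6 67 c3 6d d8 85 is 7 bytes > B = 3, so hash it first: H(key) = b4, then zero-pad to 3 bytes: K' = b4 00 00.
XOR each byte with 0x36: b4⊕36=82, 00⊕36=36, 00⊕36=36.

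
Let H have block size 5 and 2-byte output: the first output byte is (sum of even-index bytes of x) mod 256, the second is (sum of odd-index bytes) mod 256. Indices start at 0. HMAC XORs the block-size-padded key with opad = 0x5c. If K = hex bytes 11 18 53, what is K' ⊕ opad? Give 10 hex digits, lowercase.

4d440f5c5c

Key hex bytes 11 18 53 is 3 bytes ≤ B = 5; zero-pad to 5 bytes: K' = 11 18 53 00 00.
XOR each byte with 0x5c: 11⊕5c=4d, 18⊕5c=44, 53⊕5c=0f, 00⊕5c=5c, 00⊕5c=5c.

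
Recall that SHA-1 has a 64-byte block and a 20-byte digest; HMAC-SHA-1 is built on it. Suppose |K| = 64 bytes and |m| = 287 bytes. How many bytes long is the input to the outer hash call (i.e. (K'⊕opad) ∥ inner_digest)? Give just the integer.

84

Key is 64 ≤ 64 bytes, zero-padded: |K'| = 64.
Outer input = (K'⊕opad) ∥ H(inner) → 64 + 20 = 84 bytes.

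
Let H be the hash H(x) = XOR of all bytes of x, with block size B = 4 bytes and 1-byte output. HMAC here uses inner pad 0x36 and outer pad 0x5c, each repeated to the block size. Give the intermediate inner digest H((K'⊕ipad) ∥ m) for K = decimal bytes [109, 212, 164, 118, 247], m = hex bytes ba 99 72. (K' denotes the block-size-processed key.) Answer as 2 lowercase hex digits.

Key decimal bytes [109, 212, 164, 118, 247] = 6d d4 a4 76 f7 is 5 bytes > B = 4, so hash it first: H(key) = 9c, then zero-pad to 4 bytes: K' = 9c 00 00 00.
K' ⊕ ipad = aa 36 36 36.
Inner input = aa 36 36 36 ∥ ba 99 72.
Inner hash: XOR aa⊕36⊕36⊕36⊕ba⊕99⊕72 = cd.

cd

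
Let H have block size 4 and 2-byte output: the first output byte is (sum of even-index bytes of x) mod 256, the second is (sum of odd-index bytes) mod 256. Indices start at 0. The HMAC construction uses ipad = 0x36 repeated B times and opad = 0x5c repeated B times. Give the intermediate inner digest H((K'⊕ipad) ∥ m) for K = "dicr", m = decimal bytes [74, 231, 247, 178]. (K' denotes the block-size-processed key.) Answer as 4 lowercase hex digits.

e83c

Key "dicr" = 64 69 63 72 is exactly B = 4 bytes: K' = 64 69 63 72.
K' ⊕ ipad = 52 5f 55 44.
Inner input = 52 5f 55 44 ∥ 4a e7 f7 b2.
Inner hash: even-index sum = 488 mod 256 = 232; odd-index sum = 572 mod 256 = 60 → e8 3c.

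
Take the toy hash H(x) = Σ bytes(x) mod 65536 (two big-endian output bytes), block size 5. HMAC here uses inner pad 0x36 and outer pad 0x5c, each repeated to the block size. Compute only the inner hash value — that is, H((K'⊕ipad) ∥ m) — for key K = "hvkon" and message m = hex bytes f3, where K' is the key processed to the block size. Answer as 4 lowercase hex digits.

Key "hvkon" = 68 76 6b 6f 6e is exactly B = 5 bytes: K' = 68 76 6b 6f 6e.
K' ⊕ ipad = 5e 40 5d 59 58.
Inner input = 5e 40 5d 59 58 ∥ f3.
Inner hash: sum = 94+64+93+89+88+243 = 671 → 02 9f.

029f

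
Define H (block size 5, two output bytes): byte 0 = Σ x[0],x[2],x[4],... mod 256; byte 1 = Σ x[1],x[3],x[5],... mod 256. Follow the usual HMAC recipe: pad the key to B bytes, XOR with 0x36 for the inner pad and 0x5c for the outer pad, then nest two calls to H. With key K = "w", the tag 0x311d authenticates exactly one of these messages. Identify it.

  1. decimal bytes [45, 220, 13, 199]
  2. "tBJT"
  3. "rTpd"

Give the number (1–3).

Key "w" = 77 is 1 byte ≤ B = 5; zero-pad to 5 bytes: K' = 77 00 00 00 00.
K' ⊕ ipad = 41 36 36 36 36; K' ⊕ opad = 2b 5c 5c 5c 5c.
m1: inner = H(41 36 36 36 36 2d dc 0d c7) = 50 a6; tag = H(2b 5c 5c 5c 5c 50 a6) = 8908
m2: inner = H(41 36 36 36 36 74 42 4a 54) = 43 2a; tag = H(2b 5c 5c 5c 5c 43 2a) = 0dfb
m3: inner = H(41 36 36 36 36 72 54 70 64) = 65 4e; tag = H(2b 5c 5c 5c 5c 65 4e) = 311d ← matches

3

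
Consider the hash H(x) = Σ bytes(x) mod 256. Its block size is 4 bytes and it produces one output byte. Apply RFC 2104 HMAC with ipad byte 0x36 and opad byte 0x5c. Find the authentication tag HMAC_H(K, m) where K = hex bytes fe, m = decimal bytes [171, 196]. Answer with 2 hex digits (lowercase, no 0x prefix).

8f

Key hex bytes fe is 1 byte ≤ B = 4; zero-pad to 4 bytes: K' = fe 00 00 00.
K' ⊕ ipad = c8 36 36 36.  K' ⊕ opad = a2 5c 5c 5c.
Inner input = (K'⊕ipad) ∥ m = c8 36 36 36 ∥ ab c4.
Inner hash: sum = 200+54+54+54+171+196 = 729; mod 256 = 217 → d9.
Outer input = (K'⊕opad) ∥ inner = a2 5c 5c 5c ∥ d9.
Outer hash (tag): sum = 162+92+92+92+217 = 655; mod 256 = 143 → 8f.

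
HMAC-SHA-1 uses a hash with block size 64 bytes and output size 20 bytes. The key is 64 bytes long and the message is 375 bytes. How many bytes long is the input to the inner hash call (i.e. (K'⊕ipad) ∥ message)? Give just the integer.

439

Key is 64 ≤ 64 bytes, zero-padded: |K'| = 64.
Inner input = (K'⊕ipad) ∥ m → 64 + 375 = 439 bytes.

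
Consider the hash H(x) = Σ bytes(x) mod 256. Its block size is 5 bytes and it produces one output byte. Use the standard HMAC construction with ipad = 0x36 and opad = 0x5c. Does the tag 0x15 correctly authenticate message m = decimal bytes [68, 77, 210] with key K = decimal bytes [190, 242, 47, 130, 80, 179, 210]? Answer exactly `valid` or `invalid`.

Key decimal bytes [190, 242, 47, 130, 80, 179, 210] = be f2 2f 82 50 b3 d2 is 7 bytes > B = 5, so hash it first: H(key) = 36, then zero-pad to 5 bytes: K' = 36 00 00 00 00.
K' ⊕ ipad = 00 36 36 36 36; K' ⊕ opad = 6a 5c 5c 5c 5c.
Inner hash: sum = 0+54+54+54+54+68+77+210 = 571; mod 256 = 59 → 3b.
Outer hash (recomputed tag): sum = 106+92+92+92+92+59 = 533; mod 256 = 21 → 15.
Recomputed tag = 15; claimed = 15 → match.

valid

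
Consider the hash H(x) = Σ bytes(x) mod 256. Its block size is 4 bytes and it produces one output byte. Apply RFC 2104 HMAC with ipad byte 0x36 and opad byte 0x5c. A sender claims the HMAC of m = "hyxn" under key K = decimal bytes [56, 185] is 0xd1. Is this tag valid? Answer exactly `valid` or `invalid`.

Key decimal bytes [56, 185] = 38 b9 is 2 bytes ≤ B = 4; zero-pad to 4 bytes: K' = 38 b9 00 00.
K' ⊕ ipad = 0e 8f 36 36; K' ⊕ opad = 64 e5 5c 5c.
Inner hash: sum = 14+143+54+54+104+121+120+110 = 720; mod 256 = 208 → d0.
Outer hash (recomputed tag): sum = 100+229+92+92+208 = 721; mod 256 = 209 → d1.
Recomputed tag = d1; claimed = d1 → match.

valid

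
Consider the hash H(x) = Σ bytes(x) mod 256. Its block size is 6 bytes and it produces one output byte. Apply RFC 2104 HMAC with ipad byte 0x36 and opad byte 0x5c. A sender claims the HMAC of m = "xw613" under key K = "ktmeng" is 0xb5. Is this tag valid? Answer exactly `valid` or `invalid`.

Key "ktmeng" = 6b 74 6d 65 6e 67 is exactly B = 6 bytes: K' = 6b 74 6d 65 6e 67.
K' ⊕ ipad = 5d 42 5b 53 58 51; K' ⊕ opad = 37 28 31 39 32 3b.
Inner hash: sum = 93+66+91+83+88+81+120+119+54+49+51 = 895; mod 256 = 127 → 7f.
Outer hash (recomputed tag): sum = 55+40+49+57+50+59+127 = 437; mod 256 = 181 → b5.
Recomputed tag = b5; claimed = b5 → match.

valid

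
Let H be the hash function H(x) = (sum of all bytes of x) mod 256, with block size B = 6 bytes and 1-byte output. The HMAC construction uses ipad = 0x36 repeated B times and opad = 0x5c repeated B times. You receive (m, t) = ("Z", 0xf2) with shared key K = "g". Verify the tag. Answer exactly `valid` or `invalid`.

Key "g" = 67 is 1 byte ≤ B = 6; zero-pad to 6 bytes: K' = 67 00 00 00 00 00.
K' ⊕ ipad = 51 36 36 36 36 36; K' ⊕ opad = 3b 5c 5c 5c 5c 5c.
Inner hash: sum = 81+54+54+54+54+54+90 = 441; mod 256 = 185 → b9.
Outer hash (recomputed tag): sum = 59+92+92+92+92+92+185 = 704; mod 256 = 192 → c0.
Recomputed tag = c0; claimed = f2 → mismatch.

invalid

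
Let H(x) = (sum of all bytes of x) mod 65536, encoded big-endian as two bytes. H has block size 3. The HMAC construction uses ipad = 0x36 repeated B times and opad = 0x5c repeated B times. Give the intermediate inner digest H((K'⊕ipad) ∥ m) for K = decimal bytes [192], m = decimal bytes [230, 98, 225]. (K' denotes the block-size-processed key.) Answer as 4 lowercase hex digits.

Key decimal bytes [192] = c0 is 1 byte ≤ B = 3; zero-pad to 3 bytes: K' = c0 00 00.
K' ⊕ ipad = f6 36 36.
Inner input = f6 36 36 ∥ e6 62 e1.
Inner hash: sum = 246+54+54+230+98+225 = 907 → 03 8b.

038b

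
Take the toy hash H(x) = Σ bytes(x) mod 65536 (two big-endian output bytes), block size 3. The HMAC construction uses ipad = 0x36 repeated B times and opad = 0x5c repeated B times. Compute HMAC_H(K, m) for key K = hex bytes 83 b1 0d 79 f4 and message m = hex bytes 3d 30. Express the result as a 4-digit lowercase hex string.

021c

Key hex bytes 83 b1 0d 79 f4 is 5 bytes > B = 3, so hash it first: H(key) = 02 ae, then zero-pad to 3 bytes: K' = 02 ae 00.
K' ⊕ ipad = 34 98 36.  K' ⊕ opad = 5e f2 5c.
Inner input = (K'⊕ipad) ∥ m = 34 98 36 ∥ 3d 30.
Inner hash: sum = 52+152+54+61+48 = 367 → 01 6f.
Outer input = (K'⊕opad) ∥ inner = 5e f2 5c ∥ 01 6f.
Outer hash (tag): sum = 94+242+92+1+111 = 540 → 02 1c.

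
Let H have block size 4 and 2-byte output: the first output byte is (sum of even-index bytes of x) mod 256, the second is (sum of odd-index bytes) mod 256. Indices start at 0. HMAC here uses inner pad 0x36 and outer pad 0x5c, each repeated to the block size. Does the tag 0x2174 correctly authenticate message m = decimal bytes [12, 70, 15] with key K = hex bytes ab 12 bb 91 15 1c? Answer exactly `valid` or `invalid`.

Key hex bytes ab 12 bb 91 15 1c is 6 bytes > B = 4, so hash it first: H(key) = 7b bf, then zero-pad to 4 bytes: K' = 7b bf 00 00.
K' ⊕ ipad = 4d 89 36 36; K' ⊕ opad = 27 e3 5c 5c.
Inner hash: even-index sum = 158 mod 256 = 158; odd-index sum = 261 mod 256 = 5 → 9e 05.
Outer hash (recomputed tag): even-index sum = 289 mod 256 = 33; odd-index sum = 324 mod 256 = 68 → 21 44.
Recomputed tag = 2144; claimed = 2174 → mismatch.

invalid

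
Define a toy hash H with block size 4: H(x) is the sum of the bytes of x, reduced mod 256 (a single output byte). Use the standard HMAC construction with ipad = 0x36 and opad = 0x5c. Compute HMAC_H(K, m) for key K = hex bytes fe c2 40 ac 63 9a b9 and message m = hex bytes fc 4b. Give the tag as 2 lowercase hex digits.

8f

Key hex bytes fe c2 40 ac 63 9a b9 is 7 bytes > B = 4, so hash it first: H(key) = 62, then zero-pad to 4 bytes: K' = 62 00 00 00.
K' ⊕ ipad = 54 36 36 36.  K' ⊕ opad = 3e 5c 5c 5c.
Inner input = (K'⊕ipad) ∥ m = 54 36 36 36 ∥ fc 4b.
Inner hash: sum = 84+54+54+54+252+75 = 573; mod 256 = 61 → 3d.
Outer input = (K'⊕opad) ∥ inner = 3e 5c 5c 5c ∥ 3d.
Outer hash (tag): sum = 62+92+92+92+61 = 399; mod 256 = 143 → 8f.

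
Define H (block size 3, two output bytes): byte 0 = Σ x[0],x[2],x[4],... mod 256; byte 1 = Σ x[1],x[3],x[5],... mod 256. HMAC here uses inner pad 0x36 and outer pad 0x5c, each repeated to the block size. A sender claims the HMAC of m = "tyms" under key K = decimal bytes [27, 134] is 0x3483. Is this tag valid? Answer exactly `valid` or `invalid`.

Key decimal bytes [27, 134] = 1b 86 is 2 bytes ≤ B = 3; zero-pad to 3 bytes: K' = 1b 86 00.
K' ⊕ ipad = 2d b0 36; K' ⊕ opad = 47 da 5c.
Inner hash: even-index sum = 335 mod 256 = 79; odd-index sum = 401 mod 256 = 145 → 4f 91.
Outer hash (recomputed tag): even-index sum = 308 mod 256 = 52; odd-index sum = 297 mod 256 = 41 → 34 29.
Recomputed tag = 3429; claimed = 3483 → mismatch.

invalid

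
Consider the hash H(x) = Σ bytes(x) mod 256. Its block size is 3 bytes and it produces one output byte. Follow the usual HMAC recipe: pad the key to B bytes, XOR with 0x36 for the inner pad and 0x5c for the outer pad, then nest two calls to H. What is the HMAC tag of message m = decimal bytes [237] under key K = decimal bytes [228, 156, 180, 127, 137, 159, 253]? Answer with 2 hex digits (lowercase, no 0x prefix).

83

Key decimal bytes [228, 156, 180, 127, 137, 159, 253] = e4 9c b4 7f 89 9f fd is 7 bytes > B = 3, so hash it first: H(key) = d8, then zero-pad to 3 bytes: K' = d8 00 00.
K' ⊕ ipad = ee 36 36.  K' ⊕ opad = 84 5c 5c.
Inner input = (K'⊕ipad) ∥ m = ee 36 36 ∥ ed.
Inner hash: sum = 238+54+54+237 = 583; mod 256 = 71 → 47.
Outer input = (K'⊕opad) ∥ inner = 84 5c 5c ∥ 47.
Outer hash (tag): sum = 132+92+92+71 = 387; mod 256 = 131 → 83.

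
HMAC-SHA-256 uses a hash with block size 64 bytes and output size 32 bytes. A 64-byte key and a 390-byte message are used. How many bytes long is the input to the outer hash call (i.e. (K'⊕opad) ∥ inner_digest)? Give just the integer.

Key is 64 ≤ 64 bytes, zero-padded: |K'| = 64.
Outer input = (K'⊕opad) ∥ H(inner) → 64 + 32 = 96 bytes.

96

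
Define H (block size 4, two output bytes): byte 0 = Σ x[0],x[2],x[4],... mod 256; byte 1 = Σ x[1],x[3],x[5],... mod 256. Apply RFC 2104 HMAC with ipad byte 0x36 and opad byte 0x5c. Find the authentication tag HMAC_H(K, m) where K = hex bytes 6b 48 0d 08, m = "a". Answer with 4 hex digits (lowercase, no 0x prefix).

8124

Key hex bytes 6b 48 0d 08 is exactly B = 4 bytes: K' = 6b 48 0d 08.
K' ⊕ ipad = 5d 7e 3b 3e.  K' ⊕ opad = 37 14 51 54.
Inner input = (K'⊕ipad) ∥ m = 5d 7e 3b 3e ∥ 61.
Inner hash: even-index sum = 249 mod 256 = 249; odd-index sum = 188 mod 256 = 188 → f9 bc.
Outer input = (K'⊕opad) ∥ inner = 37 14 51 54 ∥ f9 bc.
Outer hash (tag): even-index sum = 385 mod 256 = 129; odd-index sum = 292 mod 256 = 36 → 81 24.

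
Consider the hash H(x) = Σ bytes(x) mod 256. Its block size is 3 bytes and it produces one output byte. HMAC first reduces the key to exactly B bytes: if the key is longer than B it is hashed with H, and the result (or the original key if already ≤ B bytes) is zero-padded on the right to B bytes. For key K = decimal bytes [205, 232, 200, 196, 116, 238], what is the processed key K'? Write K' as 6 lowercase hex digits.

a30000

|K| = 6 > B = 3, so first hash the key.
H(K): sum = 205+232+200+196+116+238 = 1187; mod 256 = 163 → a3.
Zero-pad H(K) = a3 to 3 bytes: K' = a3 00 00.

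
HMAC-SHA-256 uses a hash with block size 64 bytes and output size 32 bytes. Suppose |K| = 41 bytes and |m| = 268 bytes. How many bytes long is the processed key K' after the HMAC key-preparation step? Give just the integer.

Key is 41 ≤ 64 bytes, zero-padded: |K'| = 64.

64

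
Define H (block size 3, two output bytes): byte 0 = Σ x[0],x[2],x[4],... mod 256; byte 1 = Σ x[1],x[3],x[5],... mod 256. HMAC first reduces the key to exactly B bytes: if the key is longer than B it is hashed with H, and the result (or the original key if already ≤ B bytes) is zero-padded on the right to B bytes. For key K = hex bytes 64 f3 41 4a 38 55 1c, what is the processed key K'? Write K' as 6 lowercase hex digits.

f99200

|K| = 7 > B = 3, so first hash the key.
H(K): even-index sum = 249 mod 256 = 249; odd-index sum = 402 mod 256 = 146 → f9 92.
Zero-pad H(K) = f9 92 to 3 bytes: K' = f9 92 00.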